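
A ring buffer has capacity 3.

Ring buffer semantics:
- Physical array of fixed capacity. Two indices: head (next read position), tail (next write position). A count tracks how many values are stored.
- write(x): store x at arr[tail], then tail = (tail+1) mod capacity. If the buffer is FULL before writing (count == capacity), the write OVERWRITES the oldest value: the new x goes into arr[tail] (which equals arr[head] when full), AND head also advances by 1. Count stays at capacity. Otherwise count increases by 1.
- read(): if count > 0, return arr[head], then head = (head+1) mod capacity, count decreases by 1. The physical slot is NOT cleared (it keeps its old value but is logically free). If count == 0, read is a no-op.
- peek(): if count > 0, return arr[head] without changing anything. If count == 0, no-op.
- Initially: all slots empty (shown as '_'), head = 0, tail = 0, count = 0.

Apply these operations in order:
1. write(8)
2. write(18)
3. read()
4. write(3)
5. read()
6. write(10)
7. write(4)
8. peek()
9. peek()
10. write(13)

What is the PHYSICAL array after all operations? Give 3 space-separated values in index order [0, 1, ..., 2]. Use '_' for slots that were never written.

After op 1 (write(8)): arr=[8 _ _] head=0 tail=1 count=1
After op 2 (write(18)): arr=[8 18 _] head=0 tail=2 count=2
After op 3 (read()): arr=[8 18 _] head=1 tail=2 count=1
After op 4 (write(3)): arr=[8 18 3] head=1 tail=0 count=2
After op 5 (read()): arr=[8 18 3] head=2 tail=0 count=1
After op 6 (write(10)): arr=[10 18 3] head=2 tail=1 count=2
After op 7 (write(4)): arr=[10 4 3] head=2 tail=2 count=3
After op 8 (peek()): arr=[10 4 3] head=2 tail=2 count=3
After op 9 (peek()): arr=[10 4 3] head=2 tail=2 count=3
After op 10 (write(13)): arr=[10 4 13] head=0 tail=0 count=3

Answer: 10 4 13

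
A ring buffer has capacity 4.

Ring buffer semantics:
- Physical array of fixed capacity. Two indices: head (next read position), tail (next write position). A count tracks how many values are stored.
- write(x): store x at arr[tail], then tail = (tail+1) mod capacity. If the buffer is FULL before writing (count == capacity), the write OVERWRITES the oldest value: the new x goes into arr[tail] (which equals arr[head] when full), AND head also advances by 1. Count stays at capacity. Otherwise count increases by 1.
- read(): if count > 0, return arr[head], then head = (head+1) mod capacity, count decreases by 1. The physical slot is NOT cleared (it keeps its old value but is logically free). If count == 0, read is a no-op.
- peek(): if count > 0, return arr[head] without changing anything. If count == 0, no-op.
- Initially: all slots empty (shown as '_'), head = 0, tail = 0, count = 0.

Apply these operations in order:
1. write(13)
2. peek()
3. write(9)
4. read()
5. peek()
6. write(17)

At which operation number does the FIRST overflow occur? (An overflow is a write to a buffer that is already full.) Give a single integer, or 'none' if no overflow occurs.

After op 1 (write(13)): arr=[13 _ _ _] head=0 tail=1 count=1
After op 2 (peek()): arr=[13 _ _ _] head=0 tail=1 count=1
After op 3 (write(9)): arr=[13 9 _ _] head=0 tail=2 count=2
After op 4 (read()): arr=[13 9 _ _] head=1 tail=2 count=1
After op 5 (peek()): arr=[13 9 _ _] head=1 tail=2 count=1
After op 6 (write(17)): arr=[13 9 17 _] head=1 tail=3 count=2

Answer: none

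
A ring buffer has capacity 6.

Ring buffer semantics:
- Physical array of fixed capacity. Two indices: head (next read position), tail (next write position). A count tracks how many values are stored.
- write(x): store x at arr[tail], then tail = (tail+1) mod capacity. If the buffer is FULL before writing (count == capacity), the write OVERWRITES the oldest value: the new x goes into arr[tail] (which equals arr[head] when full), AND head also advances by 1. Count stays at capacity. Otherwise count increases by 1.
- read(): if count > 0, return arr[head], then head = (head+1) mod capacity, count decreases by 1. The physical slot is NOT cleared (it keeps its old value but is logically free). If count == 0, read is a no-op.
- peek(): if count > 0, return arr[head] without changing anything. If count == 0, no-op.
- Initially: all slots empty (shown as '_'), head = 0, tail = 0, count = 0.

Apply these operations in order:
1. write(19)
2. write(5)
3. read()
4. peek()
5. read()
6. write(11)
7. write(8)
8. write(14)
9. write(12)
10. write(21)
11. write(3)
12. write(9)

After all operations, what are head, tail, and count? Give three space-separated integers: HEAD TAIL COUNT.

After op 1 (write(19)): arr=[19 _ _ _ _ _] head=0 tail=1 count=1
After op 2 (write(5)): arr=[19 5 _ _ _ _] head=0 tail=2 count=2
After op 3 (read()): arr=[19 5 _ _ _ _] head=1 tail=2 count=1
After op 4 (peek()): arr=[19 5 _ _ _ _] head=1 tail=2 count=1
After op 5 (read()): arr=[19 5 _ _ _ _] head=2 tail=2 count=0
After op 6 (write(11)): arr=[19 5 11 _ _ _] head=2 tail=3 count=1
After op 7 (write(8)): arr=[19 5 11 8 _ _] head=2 tail=4 count=2
After op 8 (write(14)): arr=[19 5 11 8 14 _] head=2 tail=5 count=3
After op 9 (write(12)): arr=[19 5 11 8 14 12] head=2 tail=0 count=4
After op 10 (write(21)): arr=[21 5 11 8 14 12] head=2 tail=1 count=5
After op 11 (write(3)): arr=[21 3 11 8 14 12] head=2 tail=2 count=6
After op 12 (write(9)): arr=[21 3 9 8 14 12] head=3 tail=3 count=6

Answer: 3 3 6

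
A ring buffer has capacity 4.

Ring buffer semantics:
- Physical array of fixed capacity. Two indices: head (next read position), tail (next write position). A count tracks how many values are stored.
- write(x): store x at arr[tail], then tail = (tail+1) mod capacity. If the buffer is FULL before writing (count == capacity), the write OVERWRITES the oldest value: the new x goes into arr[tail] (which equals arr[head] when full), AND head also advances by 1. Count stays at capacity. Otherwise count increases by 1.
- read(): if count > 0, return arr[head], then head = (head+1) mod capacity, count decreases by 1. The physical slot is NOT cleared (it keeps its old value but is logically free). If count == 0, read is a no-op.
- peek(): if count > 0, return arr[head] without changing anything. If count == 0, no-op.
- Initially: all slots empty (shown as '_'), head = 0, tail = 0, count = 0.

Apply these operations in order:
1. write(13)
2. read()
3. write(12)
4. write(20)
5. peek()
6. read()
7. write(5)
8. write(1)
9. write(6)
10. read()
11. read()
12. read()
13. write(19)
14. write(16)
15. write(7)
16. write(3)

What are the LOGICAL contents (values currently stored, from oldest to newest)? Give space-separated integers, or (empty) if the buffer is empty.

Answer: 19 16 7 3

Derivation:
After op 1 (write(13)): arr=[13 _ _ _] head=0 tail=1 count=1
After op 2 (read()): arr=[13 _ _ _] head=1 tail=1 count=0
After op 3 (write(12)): arr=[13 12 _ _] head=1 tail=2 count=1
After op 4 (write(20)): arr=[13 12 20 _] head=1 tail=3 count=2
After op 5 (peek()): arr=[13 12 20 _] head=1 tail=3 count=2
After op 6 (read()): arr=[13 12 20 _] head=2 tail=3 count=1
After op 7 (write(5)): arr=[13 12 20 5] head=2 tail=0 count=2
After op 8 (write(1)): arr=[1 12 20 5] head=2 tail=1 count=3
After op 9 (write(6)): arr=[1 6 20 5] head=2 tail=2 count=4
After op 10 (read()): arr=[1 6 20 5] head=3 tail=2 count=3
After op 11 (read()): arr=[1 6 20 5] head=0 tail=2 count=2
After op 12 (read()): arr=[1 6 20 5] head=1 tail=2 count=1
After op 13 (write(19)): arr=[1 6 19 5] head=1 tail=3 count=2
After op 14 (write(16)): arr=[1 6 19 16] head=1 tail=0 count=3
After op 15 (write(7)): arr=[7 6 19 16] head=1 tail=1 count=4
After op 16 (write(3)): arr=[7 3 19 16] head=2 tail=2 count=4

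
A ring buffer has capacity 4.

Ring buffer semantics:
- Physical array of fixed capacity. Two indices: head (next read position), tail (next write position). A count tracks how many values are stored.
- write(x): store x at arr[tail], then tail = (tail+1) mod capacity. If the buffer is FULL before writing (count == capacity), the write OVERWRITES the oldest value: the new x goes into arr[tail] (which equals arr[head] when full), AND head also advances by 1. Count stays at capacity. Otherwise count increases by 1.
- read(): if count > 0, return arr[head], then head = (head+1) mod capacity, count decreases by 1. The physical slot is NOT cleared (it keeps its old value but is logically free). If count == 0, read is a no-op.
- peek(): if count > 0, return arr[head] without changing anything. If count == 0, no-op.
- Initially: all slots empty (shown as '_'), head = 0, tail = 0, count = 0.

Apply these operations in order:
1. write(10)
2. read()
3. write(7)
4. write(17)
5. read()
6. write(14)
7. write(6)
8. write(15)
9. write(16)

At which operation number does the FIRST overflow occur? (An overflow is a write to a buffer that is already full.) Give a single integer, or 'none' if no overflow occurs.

After op 1 (write(10)): arr=[10 _ _ _] head=0 tail=1 count=1
After op 2 (read()): arr=[10 _ _ _] head=1 tail=1 count=0
After op 3 (write(7)): arr=[10 7 _ _] head=1 tail=2 count=1
After op 4 (write(17)): arr=[10 7 17 _] head=1 tail=3 count=2
After op 5 (read()): arr=[10 7 17 _] head=2 tail=3 count=1
After op 6 (write(14)): arr=[10 7 17 14] head=2 tail=0 count=2
After op 7 (write(6)): arr=[6 7 17 14] head=2 tail=1 count=3
After op 8 (write(15)): arr=[6 15 17 14] head=2 tail=2 count=4
After op 9 (write(16)): arr=[6 15 16 14] head=3 tail=3 count=4

Answer: 9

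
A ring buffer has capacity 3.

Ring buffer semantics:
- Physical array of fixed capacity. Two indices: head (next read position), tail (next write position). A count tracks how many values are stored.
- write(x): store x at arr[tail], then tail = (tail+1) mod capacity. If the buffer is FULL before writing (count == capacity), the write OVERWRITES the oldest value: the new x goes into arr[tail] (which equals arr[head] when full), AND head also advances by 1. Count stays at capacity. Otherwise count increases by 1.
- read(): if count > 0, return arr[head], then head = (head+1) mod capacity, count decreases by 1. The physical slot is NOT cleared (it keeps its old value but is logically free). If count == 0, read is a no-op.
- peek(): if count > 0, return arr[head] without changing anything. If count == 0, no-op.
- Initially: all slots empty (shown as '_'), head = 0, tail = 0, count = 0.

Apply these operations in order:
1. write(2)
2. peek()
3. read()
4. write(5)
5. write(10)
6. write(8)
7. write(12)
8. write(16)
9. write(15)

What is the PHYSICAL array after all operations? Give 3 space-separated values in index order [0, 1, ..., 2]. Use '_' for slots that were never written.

Answer: 15 12 16

Derivation:
After op 1 (write(2)): arr=[2 _ _] head=0 tail=1 count=1
After op 2 (peek()): arr=[2 _ _] head=0 tail=1 count=1
After op 3 (read()): arr=[2 _ _] head=1 tail=1 count=0
After op 4 (write(5)): arr=[2 5 _] head=1 tail=2 count=1
After op 5 (write(10)): arr=[2 5 10] head=1 tail=0 count=2
After op 6 (write(8)): arr=[8 5 10] head=1 tail=1 count=3
After op 7 (write(12)): arr=[8 12 10] head=2 tail=2 count=3
After op 8 (write(16)): arr=[8 12 16] head=0 tail=0 count=3
After op 9 (write(15)): arr=[15 12 16] head=1 tail=1 count=3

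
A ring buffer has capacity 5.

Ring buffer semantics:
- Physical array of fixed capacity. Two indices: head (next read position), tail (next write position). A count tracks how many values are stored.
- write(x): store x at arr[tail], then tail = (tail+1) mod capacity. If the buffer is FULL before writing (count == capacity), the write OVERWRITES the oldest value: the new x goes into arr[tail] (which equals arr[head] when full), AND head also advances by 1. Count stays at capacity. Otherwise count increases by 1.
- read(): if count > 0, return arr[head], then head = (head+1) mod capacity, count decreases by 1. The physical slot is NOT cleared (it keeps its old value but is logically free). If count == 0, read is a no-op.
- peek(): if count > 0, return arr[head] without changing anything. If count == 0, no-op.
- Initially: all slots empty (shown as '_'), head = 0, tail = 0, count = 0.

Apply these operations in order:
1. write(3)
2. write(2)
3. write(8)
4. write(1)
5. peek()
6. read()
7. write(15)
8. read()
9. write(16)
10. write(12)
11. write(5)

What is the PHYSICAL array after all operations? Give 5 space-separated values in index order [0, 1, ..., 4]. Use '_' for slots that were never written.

After op 1 (write(3)): arr=[3 _ _ _ _] head=0 tail=1 count=1
After op 2 (write(2)): arr=[3 2 _ _ _] head=0 tail=2 count=2
After op 3 (write(8)): arr=[3 2 8 _ _] head=0 tail=3 count=3
After op 4 (write(1)): arr=[3 2 8 1 _] head=0 tail=4 count=4
After op 5 (peek()): arr=[3 2 8 1 _] head=0 tail=4 count=4
After op 6 (read()): arr=[3 2 8 1 _] head=1 tail=4 count=3
After op 7 (write(15)): arr=[3 2 8 1 15] head=1 tail=0 count=4
After op 8 (read()): arr=[3 2 8 1 15] head=2 tail=0 count=3
After op 9 (write(16)): arr=[16 2 8 1 15] head=2 tail=1 count=4
After op 10 (write(12)): arr=[16 12 8 1 15] head=2 tail=2 count=5
After op 11 (write(5)): arr=[16 12 5 1 15] head=3 tail=3 count=5

Answer: 16 12 5 1 15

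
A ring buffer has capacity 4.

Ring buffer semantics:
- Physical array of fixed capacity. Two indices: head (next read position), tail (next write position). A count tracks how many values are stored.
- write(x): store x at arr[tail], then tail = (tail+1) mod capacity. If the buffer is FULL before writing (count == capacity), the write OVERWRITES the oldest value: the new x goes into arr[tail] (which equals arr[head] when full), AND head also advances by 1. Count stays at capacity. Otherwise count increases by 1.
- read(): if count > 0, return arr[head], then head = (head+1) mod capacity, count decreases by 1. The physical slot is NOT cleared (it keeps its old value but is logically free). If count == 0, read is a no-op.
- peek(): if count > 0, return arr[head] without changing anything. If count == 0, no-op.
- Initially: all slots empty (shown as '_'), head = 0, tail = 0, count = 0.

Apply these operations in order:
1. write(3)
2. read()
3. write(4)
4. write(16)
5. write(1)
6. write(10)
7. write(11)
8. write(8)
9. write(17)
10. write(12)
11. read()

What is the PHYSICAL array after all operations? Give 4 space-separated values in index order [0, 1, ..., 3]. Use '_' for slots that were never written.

After op 1 (write(3)): arr=[3 _ _ _] head=0 tail=1 count=1
After op 2 (read()): arr=[3 _ _ _] head=1 tail=1 count=0
After op 3 (write(4)): arr=[3 4 _ _] head=1 tail=2 count=1
After op 4 (write(16)): arr=[3 4 16 _] head=1 tail=3 count=2
After op 5 (write(1)): arr=[3 4 16 1] head=1 tail=0 count=3
After op 6 (write(10)): arr=[10 4 16 1] head=1 tail=1 count=4
After op 7 (write(11)): arr=[10 11 16 1] head=2 tail=2 count=4
After op 8 (write(8)): arr=[10 11 8 1] head=3 tail=3 count=4
After op 9 (write(17)): arr=[10 11 8 17] head=0 tail=0 count=4
After op 10 (write(12)): arr=[12 11 8 17] head=1 tail=1 count=4
After op 11 (read()): arr=[12 11 8 17] head=2 tail=1 count=3

Answer: 12 11 8 17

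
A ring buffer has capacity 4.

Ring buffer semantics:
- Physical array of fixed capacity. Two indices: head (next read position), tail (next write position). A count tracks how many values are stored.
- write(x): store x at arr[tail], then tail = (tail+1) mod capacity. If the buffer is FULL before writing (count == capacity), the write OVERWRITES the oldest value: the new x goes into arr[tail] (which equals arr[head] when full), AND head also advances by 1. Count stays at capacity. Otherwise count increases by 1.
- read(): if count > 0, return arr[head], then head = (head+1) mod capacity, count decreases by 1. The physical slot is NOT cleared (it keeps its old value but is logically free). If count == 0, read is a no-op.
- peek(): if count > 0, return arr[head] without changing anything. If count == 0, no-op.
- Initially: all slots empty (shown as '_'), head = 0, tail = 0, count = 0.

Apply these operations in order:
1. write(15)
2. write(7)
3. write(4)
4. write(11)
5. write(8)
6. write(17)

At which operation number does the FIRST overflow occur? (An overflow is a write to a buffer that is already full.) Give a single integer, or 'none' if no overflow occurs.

After op 1 (write(15)): arr=[15 _ _ _] head=0 tail=1 count=1
After op 2 (write(7)): arr=[15 7 _ _] head=0 tail=2 count=2
After op 3 (write(4)): arr=[15 7 4 _] head=0 tail=3 count=3
After op 4 (write(11)): arr=[15 7 4 11] head=0 tail=0 count=4
After op 5 (write(8)): arr=[8 7 4 11] head=1 tail=1 count=4
After op 6 (write(17)): arr=[8 17 4 11] head=2 tail=2 count=4

Answer: 5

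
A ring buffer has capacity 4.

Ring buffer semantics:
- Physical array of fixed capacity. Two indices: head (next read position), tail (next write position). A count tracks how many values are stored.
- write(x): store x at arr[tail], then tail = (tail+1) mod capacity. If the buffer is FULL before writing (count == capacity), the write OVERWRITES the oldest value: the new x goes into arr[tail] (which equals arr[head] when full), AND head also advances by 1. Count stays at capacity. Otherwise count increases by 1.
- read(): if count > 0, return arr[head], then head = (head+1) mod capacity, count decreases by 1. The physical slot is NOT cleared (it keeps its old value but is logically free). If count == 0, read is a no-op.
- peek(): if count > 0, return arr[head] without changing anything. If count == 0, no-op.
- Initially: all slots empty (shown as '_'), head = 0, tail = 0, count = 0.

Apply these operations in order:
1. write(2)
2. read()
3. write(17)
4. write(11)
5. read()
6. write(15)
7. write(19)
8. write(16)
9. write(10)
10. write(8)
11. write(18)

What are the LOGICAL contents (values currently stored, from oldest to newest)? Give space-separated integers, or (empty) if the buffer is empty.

Answer: 16 10 8 18

Derivation:
After op 1 (write(2)): arr=[2 _ _ _] head=0 tail=1 count=1
After op 2 (read()): arr=[2 _ _ _] head=1 tail=1 count=0
After op 3 (write(17)): arr=[2 17 _ _] head=1 tail=2 count=1
After op 4 (write(11)): arr=[2 17 11 _] head=1 tail=3 count=2
After op 5 (read()): arr=[2 17 11 _] head=2 tail=3 count=1
After op 6 (write(15)): arr=[2 17 11 15] head=2 tail=0 count=2
After op 7 (write(19)): arr=[19 17 11 15] head=2 tail=1 count=3
After op 8 (write(16)): arr=[19 16 11 15] head=2 tail=2 count=4
After op 9 (write(10)): arr=[19 16 10 15] head=3 tail=3 count=4
After op 10 (write(8)): arr=[19 16 10 8] head=0 tail=0 count=4
After op 11 (write(18)): arr=[18 16 10 8] head=1 tail=1 count=4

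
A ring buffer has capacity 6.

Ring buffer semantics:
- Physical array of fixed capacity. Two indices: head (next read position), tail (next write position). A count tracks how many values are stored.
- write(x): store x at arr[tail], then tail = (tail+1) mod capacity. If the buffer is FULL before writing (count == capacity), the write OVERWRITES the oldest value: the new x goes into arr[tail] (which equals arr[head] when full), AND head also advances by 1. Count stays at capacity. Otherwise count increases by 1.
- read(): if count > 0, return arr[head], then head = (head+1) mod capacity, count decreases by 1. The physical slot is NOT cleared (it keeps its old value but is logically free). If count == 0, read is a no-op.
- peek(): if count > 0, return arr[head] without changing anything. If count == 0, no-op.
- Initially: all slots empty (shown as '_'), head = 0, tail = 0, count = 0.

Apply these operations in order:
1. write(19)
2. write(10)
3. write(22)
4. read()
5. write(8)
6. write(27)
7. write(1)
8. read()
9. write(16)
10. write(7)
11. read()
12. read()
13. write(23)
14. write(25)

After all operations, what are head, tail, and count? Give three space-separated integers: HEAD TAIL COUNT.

Answer: 4 4 6

Derivation:
After op 1 (write(19)): arr=[19 _ _ _ _ _] head=0 tail=1 count=1
After op 2 (write(10)): arr=[19 10 _ _ _ _] head=0 tail=2 count=2
After op 3 (write(22)): arr=[19 10 22 _ _ _] head=0 tail=3 count=3
After op 4 (read()): arr=[19 10 22 _ _ _] head=1 tail=3 count=2
After op 5 (write(8)): arr=[19 10 22 8 _ _] head=1 tail=4 count=3
After op 6 (write(27)): arr=[19 10 22 8 27 _] head=1 tail=5 count=4
After op 7 (write(1)): arr=[19 10 22 8 27 1] head=1 tail=0 count=5
After op 8 (read()): arr=[19 10 22 8 27 1] head=2 tail=0 count=4
After op 9 (write(16)): arr=[16 10 22 8 27 1] head=2 tail=1 count=5
After op 10 (write(7)): arr=[16 7 22 8 27 1] head=2 tail=2 count=6
After op 11 (read()): arr=[16 7 22 8 27 1] head=3 tail=2 count=5
After op 12 (read()): arr=[16 7 22 8 27 1] head=4 tail=2 count=4
After op 13 (write(23)): arr=[16 7 23 8 27 1] head=4 tail=3 count=5
After op 14 (write(25)): arr=[16 7 23 25 27 1] head=4 tail=4 count=6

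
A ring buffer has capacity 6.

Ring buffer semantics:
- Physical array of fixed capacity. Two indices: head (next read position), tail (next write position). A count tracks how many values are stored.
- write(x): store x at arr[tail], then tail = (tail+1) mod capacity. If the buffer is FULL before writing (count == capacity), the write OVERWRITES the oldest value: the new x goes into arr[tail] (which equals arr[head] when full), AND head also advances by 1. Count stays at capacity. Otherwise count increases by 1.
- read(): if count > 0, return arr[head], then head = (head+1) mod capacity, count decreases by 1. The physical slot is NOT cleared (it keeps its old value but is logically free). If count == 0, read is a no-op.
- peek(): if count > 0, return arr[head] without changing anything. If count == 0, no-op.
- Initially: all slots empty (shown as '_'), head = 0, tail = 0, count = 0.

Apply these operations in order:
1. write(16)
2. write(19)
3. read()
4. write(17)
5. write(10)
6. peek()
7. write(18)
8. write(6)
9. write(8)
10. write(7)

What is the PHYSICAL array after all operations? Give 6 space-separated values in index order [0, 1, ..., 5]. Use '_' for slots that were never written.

After op 1 (write(16)): arr=[16 _ _ _ _ _] head=0 tail=1 count=1
After op 2 (write(19)): arr=[16 19 _ _ _ _] head=0 tail=2 count=2
After op 3 (read()): arr=[16 19 _ _ _ _] head=1 tail=2 count=1
After op 4 (write(17)): arr=[16 19 17 _ _ _] head=1 tail=3 count=2
After op 5 (write(10)): arr=[16 19 17 10 _ _] head=1 tail=4 count=3
After op 6 (peek()): arr=[16 19 17 10 _ _] head=1 tail=4 count=3
After op 7 (write(18)): arr=[16 19 17 10 18 _] head=1 tail=5 count=4
After op 8 (write(6)): arr=[16 19 17 10 18 6] head=1 tail=0 count=5
After op 9 (write(8)): arr=[8 19 17 10 18 6] head=1 tail=1 count=6
After op 10 (write(7)): arr=[8 7 17 10 18 6] head=2 tail=2 count=6

Answer: 8 7 17 10 18 6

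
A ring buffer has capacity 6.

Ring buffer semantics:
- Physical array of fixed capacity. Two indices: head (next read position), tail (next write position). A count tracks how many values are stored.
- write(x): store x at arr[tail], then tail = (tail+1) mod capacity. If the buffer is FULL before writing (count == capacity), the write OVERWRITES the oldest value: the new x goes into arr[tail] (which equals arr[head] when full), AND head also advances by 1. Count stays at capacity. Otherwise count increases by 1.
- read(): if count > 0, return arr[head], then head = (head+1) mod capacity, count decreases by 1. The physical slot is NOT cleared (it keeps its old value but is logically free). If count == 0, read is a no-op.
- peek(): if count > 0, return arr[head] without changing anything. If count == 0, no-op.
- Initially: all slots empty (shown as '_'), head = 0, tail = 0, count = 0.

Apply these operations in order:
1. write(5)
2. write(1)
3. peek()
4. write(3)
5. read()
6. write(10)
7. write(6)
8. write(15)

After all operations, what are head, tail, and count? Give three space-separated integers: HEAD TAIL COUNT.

After op 1 (write(5)): arr=[5 _ _ _ _ _] head=0 tail=1 count=1
After op 2 (write(1)): arr=[5 1 _ _ _ _] head=0 tail=2 count=2
After op 3 (peek()): arr=[5 1 _ _ _ _] head=0 tail=2 count=2
After op 4 (write(3)): arr=[5 1 3 _ _ _] head=0 tail=3 count=3
After op 5 (read()): arr=[5 1 3 _ _ _] head=1 tail=3 count=2
After op 6 (write(10)): arr=[5 1 3 10 _ _] head=1 tail=4 count=3
After op 7 (write(6)): arr=[5 1 3 10 6 _] head=1 tail=5 count=4
After op 8 (write(15)): arr=[5 1 3 10 6 15] head=1 tail=0 count=5

Answer: 1 0 5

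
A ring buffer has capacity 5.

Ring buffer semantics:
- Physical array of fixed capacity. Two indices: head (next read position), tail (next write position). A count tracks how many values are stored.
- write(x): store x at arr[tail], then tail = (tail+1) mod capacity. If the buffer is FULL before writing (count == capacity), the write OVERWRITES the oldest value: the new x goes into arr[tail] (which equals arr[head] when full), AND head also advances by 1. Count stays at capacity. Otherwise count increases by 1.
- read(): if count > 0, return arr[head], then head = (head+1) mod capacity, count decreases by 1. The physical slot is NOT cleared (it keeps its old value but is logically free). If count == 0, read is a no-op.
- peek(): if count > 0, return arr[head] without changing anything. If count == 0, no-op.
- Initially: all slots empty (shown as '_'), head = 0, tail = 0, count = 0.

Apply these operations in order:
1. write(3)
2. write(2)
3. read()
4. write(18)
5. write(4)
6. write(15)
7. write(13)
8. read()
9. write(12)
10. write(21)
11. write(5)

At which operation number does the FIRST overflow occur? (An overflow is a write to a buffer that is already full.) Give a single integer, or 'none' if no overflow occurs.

After op 1 (write(3)): arr=[3 _ _ _ _] head=0 tail=1 count=1
After op 2 (write(2)): arr=[3 2 _ _ _] head=0 tail=2 count=2
After op 3 (read()): arr=[3 2 _ _ _] head=1 tail=2 count=1
After op 4 (write(18)): arr=[3 2 18 _ _] head=1 tail=3 count=2
After op 5 (write(4)): arr=[3 2 18 4 _] head=1 tail=4 count=3
After op 6 (write(15)): arr=[3 2 18 4 15] head=1 tail=0 count=4
After op 7 (write(13)): arr=[13 2 18 4 15] head=1 tail=1 count=5
After op 8 (read()): arr=[13 2 18 4 15] head=2 tail=1 count=4
After op 9 (write(12)): arr=[13 12 18 4 15] head=2 tail=2 count=5
After op 10 (write(21)): arr=[13 12 21 4 15] head=3 tail=3 count=5
After op 11 (write(5)): arr=[13 12 21 5 15] head=4 tail=4 count=5

Answer: 10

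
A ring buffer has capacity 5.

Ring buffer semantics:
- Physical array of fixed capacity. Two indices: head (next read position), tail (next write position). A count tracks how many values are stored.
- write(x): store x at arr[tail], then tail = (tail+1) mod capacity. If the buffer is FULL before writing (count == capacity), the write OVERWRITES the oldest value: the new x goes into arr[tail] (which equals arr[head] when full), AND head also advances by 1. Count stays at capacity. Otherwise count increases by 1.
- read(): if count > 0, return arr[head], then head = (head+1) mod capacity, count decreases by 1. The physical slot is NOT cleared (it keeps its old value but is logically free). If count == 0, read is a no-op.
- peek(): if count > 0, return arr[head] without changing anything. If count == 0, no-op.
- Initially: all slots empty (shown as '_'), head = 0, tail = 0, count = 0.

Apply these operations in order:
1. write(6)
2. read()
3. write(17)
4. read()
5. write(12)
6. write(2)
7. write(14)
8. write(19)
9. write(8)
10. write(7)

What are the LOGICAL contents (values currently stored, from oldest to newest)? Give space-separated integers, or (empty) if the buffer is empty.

Answer: 2 14 19 8 7

Derivation:
After op 1 (write(6)): arr=[6 _ _ _ _] head=0 tail=1 count=1
After op 2 (read()): arr=[6 _ _ _ _] head=1 tail=1 count=0
After op 3 (write(17)): arr=[6 17 _ _ _] head=1 tail=2 count=1
After op 4 (read()): arr=[6 17 _ _ _] head=2 tail=2 count=0
After op 5 (write(12)): arr=[6 17 12 _ _] head=2 tail=3 count=1
After op 6 (write(2)): arr=[6 17 12 2 _] head=2 tail=4 count=2
After op 7 (write(14)): arr=[6 17 12 2 14] head=2 tail=0 count=3
After op 8 (write(19)): arr=[19 17 12 2 14] head=2 tail=1 count=4
After op 9 (write(8)): arr=[19 8 12 2 14] head=2 tail=2 count=5
After op 10 (write(7)): arr=[19 8 7 2 14] head=3 tail=3 count=5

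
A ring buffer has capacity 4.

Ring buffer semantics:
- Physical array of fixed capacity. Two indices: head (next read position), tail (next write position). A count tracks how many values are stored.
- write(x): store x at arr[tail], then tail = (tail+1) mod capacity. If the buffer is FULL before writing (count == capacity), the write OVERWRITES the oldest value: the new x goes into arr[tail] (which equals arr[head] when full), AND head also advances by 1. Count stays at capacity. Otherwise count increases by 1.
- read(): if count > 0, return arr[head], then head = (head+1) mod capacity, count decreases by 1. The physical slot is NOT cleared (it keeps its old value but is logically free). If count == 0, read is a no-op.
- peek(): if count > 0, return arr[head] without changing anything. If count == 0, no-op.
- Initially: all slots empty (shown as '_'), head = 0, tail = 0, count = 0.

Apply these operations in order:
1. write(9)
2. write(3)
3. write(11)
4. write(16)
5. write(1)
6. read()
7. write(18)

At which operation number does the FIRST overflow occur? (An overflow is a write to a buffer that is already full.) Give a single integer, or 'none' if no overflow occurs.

Answer: 5

Derivation:
After op 1 (write(9)): arr=[9 _ _ _] head=0 tail=1 count=1
After op 2 (write(3)): arr=[9 3 _ _] head=0 tail=2 count=2
After op 3 (write(11)): arr=[9 3 11 _] head=0 tail=3 count=3
After op 4 (write(16)): arr=[9 3 11 16] head=0 tail=0 count=4
After op 5 (write(1)): arr=[1 3 11 16] head=1 tail=1 count=4
After op 6 (read()): arr=[1 3 11 16] head=2 tail=1 count=3
After op 7 (write(18)): arr=[1 18 11 16] head=2 tail=2 count=4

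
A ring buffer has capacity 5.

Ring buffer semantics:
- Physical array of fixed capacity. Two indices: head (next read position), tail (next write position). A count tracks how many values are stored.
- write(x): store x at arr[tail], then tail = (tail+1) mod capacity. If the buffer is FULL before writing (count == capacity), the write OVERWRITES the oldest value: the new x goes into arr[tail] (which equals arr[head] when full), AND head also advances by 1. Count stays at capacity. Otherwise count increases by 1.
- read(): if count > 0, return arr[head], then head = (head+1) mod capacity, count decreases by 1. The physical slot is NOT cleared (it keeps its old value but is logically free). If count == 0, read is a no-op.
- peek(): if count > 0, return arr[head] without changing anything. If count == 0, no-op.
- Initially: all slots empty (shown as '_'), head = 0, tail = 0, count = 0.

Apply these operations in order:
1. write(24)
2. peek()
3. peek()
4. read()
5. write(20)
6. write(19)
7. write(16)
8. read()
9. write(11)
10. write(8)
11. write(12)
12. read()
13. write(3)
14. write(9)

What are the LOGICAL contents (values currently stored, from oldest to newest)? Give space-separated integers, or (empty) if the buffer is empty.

After op 1 (write(24)): arr=[24 _ _ _ _] head=0 tail=1 count=1
After op 2 (peek()): arr=[24 _ _ _ _] head=0 tail=1 count=1
After op 3 (peek()): arr=[24 _ _ _ _] head=0 tail=1 count=1
After op 4 (read()): arr=[24 _ _ _ _] head=1 tail=1 count=0
After op 5 (write(20)): arr=[24 20 _ _ _] head=1 tail=2 count=1
After op 6 (write(19)): arr=[24 20 19 _ _] head=1 tail=3 count=2
After op 7 (write(16)): arr=[24 20 19 16 _] head=1 tail=4 count=3
After op 8 (read()): arr=[24 20 19 16 _] head=2 tail=4 count=2
After op 9 (write(11)): arr=[24 20 19 16 11] head=2 tail=0 count=3
After op 10 (write(8)): arr=[8 20 19 16 11] head=2 tail=1 count=4
After op 11 (write(12)): arr=[8 12 19 16 11] head=2 tail=2 count=5
After op 12 (read()): arr=[8 12 19 16 11] head=3 tail=2 count=4
After op 13 (write(3)): arr=[8 12 3 16 11] head=3 tail=3 count=5
After op 14 (write(9)): arr=[8 12 3 9 11] head=4 tail=4 count=5

Answer: 11 8 12 3 9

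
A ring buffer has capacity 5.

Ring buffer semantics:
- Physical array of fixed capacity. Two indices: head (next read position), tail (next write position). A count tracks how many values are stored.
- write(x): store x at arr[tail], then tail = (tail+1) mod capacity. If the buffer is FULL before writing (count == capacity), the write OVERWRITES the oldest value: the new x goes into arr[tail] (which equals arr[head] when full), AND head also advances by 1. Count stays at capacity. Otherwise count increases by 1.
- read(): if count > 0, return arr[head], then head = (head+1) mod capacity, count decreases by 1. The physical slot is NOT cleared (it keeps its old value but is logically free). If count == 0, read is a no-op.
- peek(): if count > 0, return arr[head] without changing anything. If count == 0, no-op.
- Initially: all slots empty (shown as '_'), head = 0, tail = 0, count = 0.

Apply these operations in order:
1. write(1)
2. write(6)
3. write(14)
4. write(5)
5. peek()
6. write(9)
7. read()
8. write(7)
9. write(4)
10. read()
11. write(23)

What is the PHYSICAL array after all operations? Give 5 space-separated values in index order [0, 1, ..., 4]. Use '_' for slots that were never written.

Answer: 7 4 23 5 9

Derivation:
After op 1 (write(1)): arr=[1 _ _ _ _] head=0 tail=1 count=1
After op 2 (write(6)): arr=[1 6 _ _ _] head=0 tail=2 count=2
After op 3 (write(14)): arr=[1 6 14 _ _] head=0 tail=3 count=3
After op 4 (write(5)): arr=[1 6 14 5 _] head=0 tail=4 count=4
After op 5 (peek()): arr=[1 6 14 5 _] head=0 tail=4 count=4
After op 6 (write(9)): arr=[1 6 14 5 9] head=0 tail=0 count=5
After op 7 (read()): arr=[1 6 14 5 9] head=1 tail=0 count=4
After op 8 (write(7)): arr=[7 6 14 5 9] head=1 tail=1 count=5
After op 9 (write(4)): arr=[7 4 14 5 9] head=2 tail=2 count=5
After op 10 (read()): arr=[7 4 14 5 9] head=3 tail=2 count=4
After op 11 (write(23)): arr=[7 4 23 5 9] head=3 tail=3 count=5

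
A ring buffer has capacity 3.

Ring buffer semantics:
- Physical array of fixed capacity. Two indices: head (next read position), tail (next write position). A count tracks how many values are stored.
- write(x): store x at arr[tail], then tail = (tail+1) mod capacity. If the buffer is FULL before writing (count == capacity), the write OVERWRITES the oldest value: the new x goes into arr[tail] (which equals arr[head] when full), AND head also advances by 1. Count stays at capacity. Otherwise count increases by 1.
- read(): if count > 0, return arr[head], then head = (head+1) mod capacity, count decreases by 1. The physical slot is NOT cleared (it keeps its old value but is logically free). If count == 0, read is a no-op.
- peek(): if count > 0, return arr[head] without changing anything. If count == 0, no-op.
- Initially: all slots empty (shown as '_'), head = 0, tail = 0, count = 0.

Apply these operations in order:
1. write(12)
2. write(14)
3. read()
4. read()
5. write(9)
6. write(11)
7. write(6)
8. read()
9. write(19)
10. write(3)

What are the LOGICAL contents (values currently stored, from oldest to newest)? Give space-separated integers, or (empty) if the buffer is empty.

Answer: 6 19 3

Derivation:
After op 1 (write(12)): arr=[12 _ _] head=0 tail=1 count=1
After op 2 (write(14)): arr=[12 14 _] head=0 tail=2 count=2
After op 3 (read()): arr=[12 14 _] head=1 tail=2 count=1
After op 4 (read()): arr=[12 14 _] head=2 tail=2 count=0
After op 5 (write(9)): arr=[12 14 9] head=2 tail=0 count=1
After op 6 (write(11)): arr=[11 14 9] head=2 tail=1 count=2
After op 7 (write(6)): arr=[11 6 9] head=2 tail=2 count=3
After op 8 (read()): arr=[11 6 9] head=0 tail=2 count=2
After op 9 (write(19)): arr=[11 6 19] head=0 tail=0 count=3
After op 10 (write(3)): arr=[3 6 19] head=1 tail=1 count=3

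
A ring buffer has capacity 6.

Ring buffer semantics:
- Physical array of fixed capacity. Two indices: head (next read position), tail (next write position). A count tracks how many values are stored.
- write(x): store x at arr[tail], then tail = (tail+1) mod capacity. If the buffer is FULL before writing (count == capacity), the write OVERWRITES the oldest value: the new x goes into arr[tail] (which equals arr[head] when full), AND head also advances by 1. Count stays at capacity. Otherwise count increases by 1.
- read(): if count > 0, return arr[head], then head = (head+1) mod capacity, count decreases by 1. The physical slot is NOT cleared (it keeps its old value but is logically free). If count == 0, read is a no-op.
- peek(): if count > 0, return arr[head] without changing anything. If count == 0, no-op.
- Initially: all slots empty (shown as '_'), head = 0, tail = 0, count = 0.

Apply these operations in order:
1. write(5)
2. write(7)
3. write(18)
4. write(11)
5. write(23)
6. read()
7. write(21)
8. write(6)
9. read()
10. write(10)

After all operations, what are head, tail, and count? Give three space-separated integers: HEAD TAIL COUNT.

After op 1 (write(5)): arr=[5 _ _ _ _ _] head=0 tail=1 count=1
After op 2 (write(7)): arr=[5 7 _ _ _ _] head=0 tail=2 count=2
After op 3 (write(18)): arr=[5 7 18 _ _ _] head=0 tail=3 count=3
After op 4 (write(11)): arr=[5 7 18 11 _ _] head=0 tail=4 count=4
After op 5 (write(23)): arr=[5 7 18 11 23 _] head=0 tail=5 count=5
After op 6 (read()): arr=[5 7 18 11 23 _] head=1 tail=5 count=4
After op 7 (write(21)): arr=[5 7 18 11 23 21] head=1 tail=0 count=5
After op 8 (write(6)): arr=[6 7 18 11 23 21] head=1 tail=1 count=6
After op 9 (read()): arr=[6 7 18 11 23 21] head=2 tail=1 count=5
After op 10 (write(10)): arr=[6 10 18 11 23 21] head=2 tail=2 count=6

Answer: 2 2 6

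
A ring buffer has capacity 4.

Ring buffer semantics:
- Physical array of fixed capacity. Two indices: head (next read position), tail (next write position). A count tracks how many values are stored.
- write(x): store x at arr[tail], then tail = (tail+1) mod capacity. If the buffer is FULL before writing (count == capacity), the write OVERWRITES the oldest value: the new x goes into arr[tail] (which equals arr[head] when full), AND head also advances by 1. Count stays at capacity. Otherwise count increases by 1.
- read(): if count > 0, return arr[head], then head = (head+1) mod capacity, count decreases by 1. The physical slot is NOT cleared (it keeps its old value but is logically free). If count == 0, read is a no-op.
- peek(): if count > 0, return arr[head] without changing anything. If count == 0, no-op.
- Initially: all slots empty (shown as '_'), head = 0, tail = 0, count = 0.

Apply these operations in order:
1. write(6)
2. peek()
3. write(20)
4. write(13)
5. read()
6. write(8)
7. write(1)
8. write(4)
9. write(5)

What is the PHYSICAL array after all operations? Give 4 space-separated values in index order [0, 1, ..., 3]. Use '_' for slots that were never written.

After op 1 (write(6)): arr=[6 _ _ _] head=0 tail=1 count=1
After op 2 (peek()): arr=[6 _ _ _] head=0 tail=1 count=1
After op 3 (write(20)): arr=[6 20 _ _] head=0 tail=2 count=2
After op 4 (write(13)): arr=[6 20 13 _] head=0 tail=3 count=3
After op 5 (read()): arr=[6 20 13 _] head=1 tail=3 count=2
After op 6 (write(8)): arr=[6 20 13 8] head=1 tail=0 count=3
After op 7 (write(1)): arr=[1 20 13 8] head=1 tail=1 count=4
After op 8 (write(4)): arr=[1 4 13 8] head=2 tail=2 count=4
After op 9 (write(5)): arr=[1 4 5 8] head=3 tail=3 count=4

Answer: 1 4 5 8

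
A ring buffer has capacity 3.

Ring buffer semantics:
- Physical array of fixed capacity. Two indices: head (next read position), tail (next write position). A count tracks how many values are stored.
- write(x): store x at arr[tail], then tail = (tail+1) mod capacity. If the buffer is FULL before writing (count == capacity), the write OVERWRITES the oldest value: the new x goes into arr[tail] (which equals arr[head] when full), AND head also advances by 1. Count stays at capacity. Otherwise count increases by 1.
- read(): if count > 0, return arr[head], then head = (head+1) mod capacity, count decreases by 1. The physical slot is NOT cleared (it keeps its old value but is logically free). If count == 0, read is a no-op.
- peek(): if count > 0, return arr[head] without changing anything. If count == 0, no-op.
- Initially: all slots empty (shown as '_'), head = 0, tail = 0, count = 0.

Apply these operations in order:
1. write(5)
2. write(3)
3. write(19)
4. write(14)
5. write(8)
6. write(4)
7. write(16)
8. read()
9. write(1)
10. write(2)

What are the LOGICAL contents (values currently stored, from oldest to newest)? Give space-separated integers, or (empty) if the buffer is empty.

After op 1 (write(5)): arr=[5 _ _] head=0 tail=1 count=1
After op 2 (write(3)): arr=[5 3 _] head=0 tail=2 count=2
After op 3 (write(19)): arr=[5 3 19] head=0 tail=0 count=3
After op 4 (write(14)): arr=[14 3 19] head=1 tail=1 count=3
After op 5 (write(8)): arr=[14 8 19] head=2 tail=2 count=3
After op 6 (write(4)): arr=[14 8 4] head=0 tail=0 count=3
After op 7 (write(16)): arr=[16 8 4] head=1 tail=1 count=3
After op 8 (read()): arr=[16 8 4] head=2 tail=1 count=2
After op 9 (write(1)): arr=[16 1 4] head=2 tail=2 count=3
After op 10 (write(2)): arr=[16 1 2] head=0 tail=0 count=3

Answer: 16 1 2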